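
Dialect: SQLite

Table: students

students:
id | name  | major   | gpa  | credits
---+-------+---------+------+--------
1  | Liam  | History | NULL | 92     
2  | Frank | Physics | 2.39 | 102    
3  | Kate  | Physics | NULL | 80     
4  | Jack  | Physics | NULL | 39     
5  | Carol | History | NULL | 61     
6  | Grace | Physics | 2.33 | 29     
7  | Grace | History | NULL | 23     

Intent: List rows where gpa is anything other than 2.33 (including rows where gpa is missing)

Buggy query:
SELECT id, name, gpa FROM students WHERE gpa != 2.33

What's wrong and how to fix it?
Bug: 'gpa != 2.33' is unknown when gpa is NULL, so NULL rows are silently excluded

Fix: Handle NULL separately with IS NULL alongside the inequality

Corrected query:
SELECT id, name, gpa FROM students WHERE gpa != 2.33 OR gpa IS NULL

Result:
id | name  | gpa 
---+-------+-----
1  | Liam  | NULL
2  | Frank | 2.39
3  | Kate  | NULL
4  | Jack  | NULL
5  | Carol | NULL
7  | Grace | NULL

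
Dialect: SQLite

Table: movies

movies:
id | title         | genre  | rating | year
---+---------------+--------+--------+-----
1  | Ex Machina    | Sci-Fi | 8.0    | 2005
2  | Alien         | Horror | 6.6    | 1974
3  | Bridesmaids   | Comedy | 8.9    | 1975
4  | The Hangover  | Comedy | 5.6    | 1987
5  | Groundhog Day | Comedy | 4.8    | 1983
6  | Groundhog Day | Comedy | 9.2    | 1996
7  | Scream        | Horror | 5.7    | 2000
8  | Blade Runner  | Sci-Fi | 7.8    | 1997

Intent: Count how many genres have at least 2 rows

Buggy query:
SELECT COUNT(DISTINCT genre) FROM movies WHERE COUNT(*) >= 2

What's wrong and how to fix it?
Bug: COUNT(*) cannot appear in WHERE; the per-group count doesn't exist yet

Fix: Group first with HAVING COUNT(*) >= 2, then COUNT the resulting groups

Corrected query:
SELECT COUNT(*) FROM (SELECT genre FROM movies GROUP BY genre HAVING COUNT(*) >= 2)

Result:
COUNT(*)
--------
3       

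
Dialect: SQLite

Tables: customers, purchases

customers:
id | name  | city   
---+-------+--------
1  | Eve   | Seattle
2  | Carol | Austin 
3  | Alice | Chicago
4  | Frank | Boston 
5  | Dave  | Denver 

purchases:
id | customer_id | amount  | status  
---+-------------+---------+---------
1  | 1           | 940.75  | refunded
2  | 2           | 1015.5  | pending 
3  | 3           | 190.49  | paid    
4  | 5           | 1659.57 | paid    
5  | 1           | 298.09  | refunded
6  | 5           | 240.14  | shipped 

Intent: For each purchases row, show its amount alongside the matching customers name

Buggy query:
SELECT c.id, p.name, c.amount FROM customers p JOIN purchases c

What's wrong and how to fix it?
Bug: Missing join condition: each purchases row is matched to all customers rows instead of just its own

Fix: Specify the join condition linking the foreign key to the parent id

Corrected query:
SELECT c.id, p.name, c.amount FROM customers p JOIN purchases c ON c.customer_id = p.id

Result:
id | name  | amount 
---+-------+--------
1  | Eve   | 940.75 
2  | Carol | 1015.5 
3  | Alice | 190.49 
4  | Dave  | 1659.57
5  | Eve   | 298.09 
6  | Dave  | 240.14 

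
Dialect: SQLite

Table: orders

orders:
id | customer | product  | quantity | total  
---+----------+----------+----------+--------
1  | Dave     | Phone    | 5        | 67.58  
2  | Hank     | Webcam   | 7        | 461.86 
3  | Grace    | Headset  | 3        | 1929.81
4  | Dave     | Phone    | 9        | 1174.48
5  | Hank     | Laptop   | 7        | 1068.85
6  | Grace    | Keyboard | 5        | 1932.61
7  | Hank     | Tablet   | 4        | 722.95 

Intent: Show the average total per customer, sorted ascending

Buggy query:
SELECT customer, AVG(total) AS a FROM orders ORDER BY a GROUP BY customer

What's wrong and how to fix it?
Bug: GROUP BY must precede ORDER BY

Fix: Reorder: SELECT … FROM … GROUP BY … ORDER BY …

Corrected query:
SELECT customer, AVG(total) AS a FROM orders GROUP BY customer ORDER BY a

Result:
customer | a      
---------+--------
Dave     | 621.03 
Hank     | 751.22 
Grace    | 1931.21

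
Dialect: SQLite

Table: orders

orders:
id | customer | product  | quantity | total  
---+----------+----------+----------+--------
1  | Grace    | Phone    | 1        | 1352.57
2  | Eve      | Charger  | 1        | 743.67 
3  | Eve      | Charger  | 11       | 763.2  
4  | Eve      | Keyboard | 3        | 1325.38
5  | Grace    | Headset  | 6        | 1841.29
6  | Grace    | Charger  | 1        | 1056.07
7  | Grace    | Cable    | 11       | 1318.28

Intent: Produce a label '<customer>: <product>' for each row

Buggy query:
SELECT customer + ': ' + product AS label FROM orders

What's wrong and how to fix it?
Bug: '+' is numeric addition; on text columns SQLite converts them to 0 instead of concatenating

Fix: Use the || operator for string concatenation

Corrected query:
SELECT customer || ': ' || product AS label FROM orders

Result:
label         
--------------
Grace: Phone  
Eve: Charger  
Eve: Charger  
Eve: Keyboard 
Grace: Headset
Grace: Charger
Grace: Cable  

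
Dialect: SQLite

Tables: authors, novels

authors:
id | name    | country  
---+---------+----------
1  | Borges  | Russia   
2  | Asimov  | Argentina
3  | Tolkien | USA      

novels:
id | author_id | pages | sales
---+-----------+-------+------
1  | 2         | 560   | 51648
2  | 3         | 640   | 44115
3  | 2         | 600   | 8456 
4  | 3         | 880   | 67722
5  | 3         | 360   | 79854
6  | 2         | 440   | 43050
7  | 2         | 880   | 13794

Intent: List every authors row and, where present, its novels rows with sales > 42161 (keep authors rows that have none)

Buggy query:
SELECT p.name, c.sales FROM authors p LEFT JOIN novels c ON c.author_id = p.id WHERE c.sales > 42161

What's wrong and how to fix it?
Bug: A WHERE condition on the right-hand table after LEFT JOIN drops unmatched parents

Fix: Put 'c.sales > 42161' in the JOIN's ON clause instead of WHERE

Corrected query:
SELECT p.name, c.sales FROM authors p LEFT JOIN novels c ON c.author_id = p.id AND c.sales > 42161

Result:
name    | sales
--------+------
Borges  | NULL 
Asimov  | 43050
Asimov  | 51648
Tolkien | 44115
Tolkien | 67722
Tolkien | 79854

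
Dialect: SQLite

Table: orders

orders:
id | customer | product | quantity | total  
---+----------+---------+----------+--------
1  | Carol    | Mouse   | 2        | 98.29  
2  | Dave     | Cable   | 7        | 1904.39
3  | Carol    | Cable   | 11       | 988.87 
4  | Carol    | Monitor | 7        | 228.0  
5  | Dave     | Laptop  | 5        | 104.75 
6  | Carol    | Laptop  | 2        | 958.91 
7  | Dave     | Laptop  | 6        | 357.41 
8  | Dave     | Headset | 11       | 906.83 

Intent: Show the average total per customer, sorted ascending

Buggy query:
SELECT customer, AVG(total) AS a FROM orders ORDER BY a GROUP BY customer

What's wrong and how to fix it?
Bug: GROUP BY must precede ORDER BY

Fix: Move ORDER BY to the end, after GROUP BY

Corrected query:
SELECT customer, AVG(total) AS a FROM orders GROUP BY customer ORDER BY a

Result:
customer | a       
---------+---------
Carol    | 568.5175
Dave     | 818.345 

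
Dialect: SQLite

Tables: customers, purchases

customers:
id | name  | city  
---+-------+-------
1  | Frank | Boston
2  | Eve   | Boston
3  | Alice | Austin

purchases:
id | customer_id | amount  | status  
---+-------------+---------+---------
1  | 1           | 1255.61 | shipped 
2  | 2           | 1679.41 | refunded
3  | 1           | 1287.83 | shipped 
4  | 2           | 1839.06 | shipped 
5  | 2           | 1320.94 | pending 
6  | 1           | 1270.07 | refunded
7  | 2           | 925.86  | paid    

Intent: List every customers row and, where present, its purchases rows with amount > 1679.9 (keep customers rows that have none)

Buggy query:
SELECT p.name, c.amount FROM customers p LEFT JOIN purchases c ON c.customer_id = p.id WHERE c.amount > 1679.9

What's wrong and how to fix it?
Bug: Filtering c.amount in WHERE discards the NULL rows produced by LEFT JOIN, turning it into an inner join

Fix: Move the right-table condition into the ON clause so unmatched parents are kept

Corrected query:
SELECT p.name, c.amount FROM customers p LEFT JOIN purchases c ON c.customer_id = p.id AND c.amount > 1679.9

Result:
name  | amount 
------+--------
Frank | NULL   
Eve   | 1839.06
Alice | NULL   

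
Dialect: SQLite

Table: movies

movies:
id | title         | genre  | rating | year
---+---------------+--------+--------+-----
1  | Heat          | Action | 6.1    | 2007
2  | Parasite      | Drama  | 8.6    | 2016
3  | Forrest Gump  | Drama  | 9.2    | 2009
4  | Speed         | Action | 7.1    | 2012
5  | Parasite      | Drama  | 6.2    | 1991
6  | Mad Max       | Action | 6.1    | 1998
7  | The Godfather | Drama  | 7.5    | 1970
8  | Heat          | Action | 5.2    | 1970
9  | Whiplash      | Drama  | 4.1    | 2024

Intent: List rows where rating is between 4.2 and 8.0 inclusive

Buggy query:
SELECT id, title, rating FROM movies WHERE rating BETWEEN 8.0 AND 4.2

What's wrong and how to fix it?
Bug: The bounds are reversed; BETWEEN a AND b requires a <= b to match anything

Fix: Write BETWEEN 4.2 AND 8.0

Corrected query:
SELECT id, title, rating FROM movies WHERE rating BETWEEN 4.2 AND 8.0

Result:
id | title         | rating
---+---------------+-------
1  | Heat          | 6.1   
4  | Speed         | 7.1   
5  | Parasite      | 6.2   
6  | Mad Max       | 6.1   
7  | The Godfather | 7.5   
8  | Heat          | 5.2   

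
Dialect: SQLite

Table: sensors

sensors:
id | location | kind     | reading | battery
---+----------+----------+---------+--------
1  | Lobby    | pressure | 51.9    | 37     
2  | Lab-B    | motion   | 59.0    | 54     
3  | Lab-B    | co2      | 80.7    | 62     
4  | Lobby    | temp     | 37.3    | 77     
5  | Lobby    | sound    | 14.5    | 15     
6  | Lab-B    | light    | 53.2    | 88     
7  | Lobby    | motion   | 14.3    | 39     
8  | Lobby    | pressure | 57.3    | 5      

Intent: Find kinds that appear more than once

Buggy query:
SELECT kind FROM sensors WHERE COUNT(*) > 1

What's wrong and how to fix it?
Bug: COUNT(*) is an aggregate and cannot be used in WHERE

Fix: Group first, then use HAVING for the count condition

Corrected query:
SELECT kind FROM sensors GROUP BY kind HAVING COUNT(*) > 1

Result:
kind    
--------
motion  
pressure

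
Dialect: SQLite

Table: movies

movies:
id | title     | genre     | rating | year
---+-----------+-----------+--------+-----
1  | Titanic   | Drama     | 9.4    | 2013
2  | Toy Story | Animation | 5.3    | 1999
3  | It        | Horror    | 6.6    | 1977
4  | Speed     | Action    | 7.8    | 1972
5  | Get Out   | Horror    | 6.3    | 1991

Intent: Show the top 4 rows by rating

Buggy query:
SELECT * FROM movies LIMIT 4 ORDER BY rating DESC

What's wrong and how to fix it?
Bug: ORDER BY cannot follow LIMIT; LIMIT is the final clause

Fix: Sort with ORDER BY, then apply LIMIT

Corrected query:
SELECT * FROM movies ORDER BY rating DESC LIMIT 4

Result:
id | title   | genre  | rating | year
---+---------+--------+--------+-----
1  | Titanic | Drama  | 9.4    | 2013
4  | Speed   | Action | 7.8    | 1972
3  | It      | Horror | 6.6    | 1977
5  | Get Out | Horror | 6.3    | 1991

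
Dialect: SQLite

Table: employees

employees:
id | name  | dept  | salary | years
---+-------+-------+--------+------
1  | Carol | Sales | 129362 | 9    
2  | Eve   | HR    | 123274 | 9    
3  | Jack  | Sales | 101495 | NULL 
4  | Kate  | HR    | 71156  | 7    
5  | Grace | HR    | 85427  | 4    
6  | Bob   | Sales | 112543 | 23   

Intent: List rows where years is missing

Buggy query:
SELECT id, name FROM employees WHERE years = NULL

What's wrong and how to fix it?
Bug: Comparing to NULL with '=' never matches; NULL = NULL is unknown, not true

Fix: Replace '= NULL' with 'IS NULL'

Corrected query:
SELECT id, name FROM employees WHERE years IS NULL

Result:
id | name
---+-----
3  | Jack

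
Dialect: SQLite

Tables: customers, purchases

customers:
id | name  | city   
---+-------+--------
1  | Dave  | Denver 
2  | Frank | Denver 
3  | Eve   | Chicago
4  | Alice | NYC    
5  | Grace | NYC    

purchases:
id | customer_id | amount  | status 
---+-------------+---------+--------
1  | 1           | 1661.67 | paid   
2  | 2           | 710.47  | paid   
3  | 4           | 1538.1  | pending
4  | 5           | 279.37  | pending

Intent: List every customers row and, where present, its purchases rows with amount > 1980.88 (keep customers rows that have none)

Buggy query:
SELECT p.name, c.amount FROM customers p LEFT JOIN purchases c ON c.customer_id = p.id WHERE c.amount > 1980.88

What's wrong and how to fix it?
Bug: Filtering c.amount in WHERE discards the NULL rows produced by LEFT JOIN, turning it into an inner join

Fix: Put 'c.amount > 1980.88' in the JOIN's ON clause instead of WHERE

Corrected query:
SELECT p.name, c.amount FROM customers p LEFT JOIN purchases c ON c.customer_id = p.id AND c.amount > 1980.88

Result:
name  | amount
------+-------
Dave  | NULL  
Frank | NULL  
Eve   | NULL  
Alice | NULL  
Grace | NULL  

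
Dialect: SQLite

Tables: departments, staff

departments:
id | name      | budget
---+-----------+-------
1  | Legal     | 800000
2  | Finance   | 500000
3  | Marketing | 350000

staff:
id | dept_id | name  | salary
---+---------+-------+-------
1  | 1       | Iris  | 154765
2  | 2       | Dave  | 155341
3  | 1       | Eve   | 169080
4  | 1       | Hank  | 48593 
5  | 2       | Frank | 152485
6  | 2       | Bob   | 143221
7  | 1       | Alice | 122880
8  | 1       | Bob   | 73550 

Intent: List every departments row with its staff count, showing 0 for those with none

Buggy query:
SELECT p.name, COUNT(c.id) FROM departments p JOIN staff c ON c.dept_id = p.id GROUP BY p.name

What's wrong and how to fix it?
Bug: INNER JOIN drops departments rows that have no matching staff rows

Fix: Switch to LEFT JOIN to retain unmatched parent rows

Corrected query:
SELECT p.name, COUNT(c.id) FROM departments p LEFT JOIN staff c ON c.dept_id = p.id GROUP BY p.name

Result:
name      | COUNT(c.id)
----------+------------
Finance   | 3          
Legal     | 5          
Marketing | 0          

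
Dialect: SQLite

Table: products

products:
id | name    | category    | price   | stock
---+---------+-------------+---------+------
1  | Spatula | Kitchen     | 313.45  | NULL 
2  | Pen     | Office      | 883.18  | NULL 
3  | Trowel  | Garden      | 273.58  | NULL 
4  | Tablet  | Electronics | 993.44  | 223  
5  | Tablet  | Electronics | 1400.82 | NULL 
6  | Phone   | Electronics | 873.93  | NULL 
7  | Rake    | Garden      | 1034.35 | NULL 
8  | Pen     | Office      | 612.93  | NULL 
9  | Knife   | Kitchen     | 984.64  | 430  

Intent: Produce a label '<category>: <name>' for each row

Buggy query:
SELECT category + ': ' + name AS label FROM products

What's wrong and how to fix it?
Bug: '+' is numeric addition; on text columns SQLite converts them to 0 instead of concatenating

Fix: Use the || operator for string concatenation

Corrected query:
SELECT category || ': ' || name AS label FROM products

Result:
label              
-------------------
Kitchen: Spatula   
Office: Pen        
Garden: Trowel     
Electronics: Tablet
Electronics: Tablet
Electronics: Phone 
Garden: Rake       
Office: Pen        
Kitchen: Knife     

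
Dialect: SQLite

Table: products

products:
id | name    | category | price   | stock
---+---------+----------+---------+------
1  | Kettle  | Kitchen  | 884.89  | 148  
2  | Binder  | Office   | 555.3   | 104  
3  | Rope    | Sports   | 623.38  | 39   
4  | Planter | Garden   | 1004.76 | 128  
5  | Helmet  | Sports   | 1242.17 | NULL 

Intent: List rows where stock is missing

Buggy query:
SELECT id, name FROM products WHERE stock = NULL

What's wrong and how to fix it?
Bug: Comparing to NULL with '=' never matches; NULL = NULL is unknown, not true

Fix: Use IS NULL to test for NULL

Corrected query:
SELECT id, name FROM products WHERE stock IS NULL

Result:
id | name  
---+-------
5  | Helmet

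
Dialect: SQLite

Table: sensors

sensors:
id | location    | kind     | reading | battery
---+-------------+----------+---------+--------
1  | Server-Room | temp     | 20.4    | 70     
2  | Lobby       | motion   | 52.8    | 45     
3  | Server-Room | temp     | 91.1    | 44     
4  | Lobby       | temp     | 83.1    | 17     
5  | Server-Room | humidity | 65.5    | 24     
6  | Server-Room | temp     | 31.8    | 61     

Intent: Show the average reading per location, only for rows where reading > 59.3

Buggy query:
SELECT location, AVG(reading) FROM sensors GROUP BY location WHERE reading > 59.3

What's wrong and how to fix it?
Bug: WHERE cannot follow GROUP BY

Fix: Place WHERE between FROM and GROUP BY

Corrected query:
SELECT location, AVG(reading) FROM sensors WHERE reading > 59.3 GROUP BY location

Result:
location    | AVG(reading)
------------+-------------
Lobby       | 83.1        
Server-Room | 78.3        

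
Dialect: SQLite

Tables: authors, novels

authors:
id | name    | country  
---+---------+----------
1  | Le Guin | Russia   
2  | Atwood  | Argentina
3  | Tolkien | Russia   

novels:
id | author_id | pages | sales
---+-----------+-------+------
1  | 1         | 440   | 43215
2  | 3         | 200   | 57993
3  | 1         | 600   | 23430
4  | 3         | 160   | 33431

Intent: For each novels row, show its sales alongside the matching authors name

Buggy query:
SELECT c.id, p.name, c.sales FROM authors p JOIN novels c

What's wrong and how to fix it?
Bug: Missing join condition: each novels row is matched to all authors rows instead of just its own

Fix: Specify the join condition linking the foreign key to the parent id

Corrected query:
SELECT c.id, p.name, c.sales FROM authors p JOIN novels c ON c.author_id = p.id

Result:
id | name    | sales
---+---------+------
1  | Le Guin | 43215
2  | Tolkien | 57993
3  | Le Guin | 23430
4  | Tolkien | 33431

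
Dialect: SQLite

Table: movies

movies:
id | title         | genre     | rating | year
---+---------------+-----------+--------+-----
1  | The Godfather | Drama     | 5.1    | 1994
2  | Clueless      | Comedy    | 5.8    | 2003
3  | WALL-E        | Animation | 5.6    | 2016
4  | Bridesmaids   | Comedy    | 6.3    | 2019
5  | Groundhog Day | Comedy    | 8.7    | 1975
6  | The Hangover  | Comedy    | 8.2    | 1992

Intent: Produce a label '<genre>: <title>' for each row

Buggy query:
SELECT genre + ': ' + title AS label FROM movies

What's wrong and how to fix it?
Bug: '+' is numeric addition; on text columns SQLite converts them to 0 instead of concatenating

Fix: Replace + with || to concatenate text

Corrected query:
SELECT genre || ': ' || title AS label FROM movies

Result:
label                
---------------------
Drama: The Godfather 
Comedy: Clueless     
Animation: WALL-E    
Comedy: Bridesmaids  
Comedy: Groundhog Day
Comedy: The Hangover 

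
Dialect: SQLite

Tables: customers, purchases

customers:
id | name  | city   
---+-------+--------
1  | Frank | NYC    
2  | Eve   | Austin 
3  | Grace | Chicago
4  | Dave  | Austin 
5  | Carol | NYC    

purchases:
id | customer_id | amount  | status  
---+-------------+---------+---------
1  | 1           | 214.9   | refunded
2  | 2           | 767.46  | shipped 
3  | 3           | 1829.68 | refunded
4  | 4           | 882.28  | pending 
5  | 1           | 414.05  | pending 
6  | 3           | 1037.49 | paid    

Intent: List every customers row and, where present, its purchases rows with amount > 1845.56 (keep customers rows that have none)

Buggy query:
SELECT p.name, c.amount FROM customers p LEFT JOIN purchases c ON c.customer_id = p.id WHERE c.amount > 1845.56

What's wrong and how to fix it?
Bug: Filtering c.amount in WHERE discards the NULL rows produced by LEFT JOIN, turning it into an inner join

Fix: Move the right-table condition into the ON clause so unmatched parents are kept

Corrected query:
SELECT p.name, c.amount FROM customers p LEFT JOIN purchases c ON c.customer_id = p.id AND c.amount > 1845.56

Result:
name  | amount
------+-------
Frank | NULL  
Eve   | NULL  
Grace | NULL  
Dave  | NULL  
Carol | NULL  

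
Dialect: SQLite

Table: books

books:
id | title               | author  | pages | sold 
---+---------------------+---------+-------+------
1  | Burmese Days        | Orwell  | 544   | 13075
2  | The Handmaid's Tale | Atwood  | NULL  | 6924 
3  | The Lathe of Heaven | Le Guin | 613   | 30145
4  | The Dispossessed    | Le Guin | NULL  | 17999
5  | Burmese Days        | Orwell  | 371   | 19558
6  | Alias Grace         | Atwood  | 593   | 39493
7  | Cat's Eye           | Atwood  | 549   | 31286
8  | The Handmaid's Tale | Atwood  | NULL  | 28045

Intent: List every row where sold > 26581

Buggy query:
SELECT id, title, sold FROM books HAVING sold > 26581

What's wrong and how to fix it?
Bug: This is a non-aggregate query (no GROUP BY, no aggregates), so in SQLite the HAVING clause is invalid here; a row-level condition belongs in WHERE

Fix: Replace HAVING with WHERE since the condition applies to individual rows

Corrected query:
SELECT id, title, sold FROM books WHERE sold > 26581

Result:
id | title               | sold 
---+---------------------+------
3  | The Lathe of Heaven | 30145
6  | Alias Grace         | 39493
7  | Cat's Eye           | 31286
8  | The Handmaid's Tale | 28045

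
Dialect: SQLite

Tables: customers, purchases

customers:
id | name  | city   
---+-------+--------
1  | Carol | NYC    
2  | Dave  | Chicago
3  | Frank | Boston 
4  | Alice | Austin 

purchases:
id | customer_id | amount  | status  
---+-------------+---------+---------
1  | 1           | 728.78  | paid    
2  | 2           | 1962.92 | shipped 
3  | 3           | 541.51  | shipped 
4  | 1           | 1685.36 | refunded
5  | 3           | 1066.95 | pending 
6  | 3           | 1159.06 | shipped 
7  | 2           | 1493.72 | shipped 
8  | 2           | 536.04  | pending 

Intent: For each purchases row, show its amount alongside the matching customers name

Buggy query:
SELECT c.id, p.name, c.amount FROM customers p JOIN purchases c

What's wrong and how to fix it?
Bug: JOIN with no ON clause produces a cartesian product; every purchases row pairs with every customers row

Fix: Specify the join condition linking the foreign key to the parent id

Corrected query:
SELECT c.id, p.name, c.amount FROM customers p JOIN purchases c ON c.customer_id = p.id

Result:
id | name  | amount 
---+-------+--------
1  | Carol | 728.78 
2  | Dave  | 1962.92
3  | Frank | 541.51 
4  | Carol | 1685.36
5  | Frank | 1066.95
6  | Frank | 1159.06
7  | Dave  | 1493.72
8  | Dave  | 536.04 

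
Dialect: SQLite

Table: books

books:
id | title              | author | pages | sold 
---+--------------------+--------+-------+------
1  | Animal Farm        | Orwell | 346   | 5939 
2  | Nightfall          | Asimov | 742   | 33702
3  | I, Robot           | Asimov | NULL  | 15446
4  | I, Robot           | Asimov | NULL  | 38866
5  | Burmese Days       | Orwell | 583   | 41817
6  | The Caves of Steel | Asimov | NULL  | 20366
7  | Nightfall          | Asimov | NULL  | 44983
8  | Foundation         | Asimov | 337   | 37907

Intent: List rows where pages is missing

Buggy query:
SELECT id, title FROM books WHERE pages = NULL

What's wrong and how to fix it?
Bug: '= NULL' is always unknown in SQL three-valued logic, so no rows match

Fix: Replace '= NULL' with 'IS NULL'

Corrected query:
SELECT id, title FROM books WHERE pages IS NULL

Result:
id | title             
---+-------------------
3  | I, Robot          
4  | I, Robot          
6  | The Caves of Steel
7  | Nightfall         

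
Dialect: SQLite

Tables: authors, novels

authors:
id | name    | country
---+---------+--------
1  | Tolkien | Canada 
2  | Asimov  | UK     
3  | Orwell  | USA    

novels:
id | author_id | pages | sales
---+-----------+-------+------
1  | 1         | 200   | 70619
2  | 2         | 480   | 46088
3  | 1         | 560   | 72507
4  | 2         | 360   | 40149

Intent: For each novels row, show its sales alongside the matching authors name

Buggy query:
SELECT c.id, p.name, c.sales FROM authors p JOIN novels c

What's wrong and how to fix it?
Bug: JOIN with no ON clause produces a cartesian product; every novels row pairs with every authors row

Fix: Add ON c.author_id = p.id to the JOIN

Corrected query:
SELECT c.id, p.name, c.sales FROM authors p JOIN novels c ON c.author_id = p.id

Result:
id | name    | sales
---+---------+------
1  | Tolkien | 70619
2  | Asimov  | 46088
3  | Tolkien | 72507
4  | Asimov  | 40149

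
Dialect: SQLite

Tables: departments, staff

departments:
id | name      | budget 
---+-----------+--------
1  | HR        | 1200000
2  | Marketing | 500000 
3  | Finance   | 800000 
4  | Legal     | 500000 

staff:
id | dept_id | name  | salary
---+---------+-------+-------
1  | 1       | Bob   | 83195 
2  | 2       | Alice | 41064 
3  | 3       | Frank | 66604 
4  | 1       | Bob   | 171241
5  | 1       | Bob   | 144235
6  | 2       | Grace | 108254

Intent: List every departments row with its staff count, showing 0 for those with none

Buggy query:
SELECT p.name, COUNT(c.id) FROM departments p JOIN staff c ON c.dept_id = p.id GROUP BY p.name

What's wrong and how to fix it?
Bug: INNER JOIN drops departments rows that have no matching staff rows

Fix: Switch to LEFT JOIN to retain unmatched parent rows

Corrected query:
SELECT p.name, COUNT(c.id) FROM departments p LEFT JOIN staff c ON c.dept_id = p.id GROUP BY p.name

Result:
name      | COUNT(c.id)
----------+------------
Finance   | 1          
HR        | 3          
Legal     | 0          
Marketing | 2          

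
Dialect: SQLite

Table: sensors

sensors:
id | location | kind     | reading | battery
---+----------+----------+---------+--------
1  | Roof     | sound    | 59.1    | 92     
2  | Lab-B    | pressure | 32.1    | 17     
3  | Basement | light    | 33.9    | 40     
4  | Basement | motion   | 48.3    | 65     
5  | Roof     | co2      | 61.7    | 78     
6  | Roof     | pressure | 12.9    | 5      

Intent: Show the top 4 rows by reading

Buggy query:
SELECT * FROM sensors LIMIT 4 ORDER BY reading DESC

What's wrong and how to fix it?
Bug: LIMIT must come after ORDER BY

Fix: Sort with ORDER BY, then apply LIMIT

Corrected query:
SELECT * FROM sensors ORDER BY reading DESC LIMIT 4

Result:
id | location | kind   | reading | battery
---+----------+--------+---------+--------
5  | Roof     | co2    | 61.7    | 78     
1  | Roof     | sound  | 59.1    | 92     
4  | Basement | motion | 48.3    | 65     
3  | Basement | light  | 33.9    | 40     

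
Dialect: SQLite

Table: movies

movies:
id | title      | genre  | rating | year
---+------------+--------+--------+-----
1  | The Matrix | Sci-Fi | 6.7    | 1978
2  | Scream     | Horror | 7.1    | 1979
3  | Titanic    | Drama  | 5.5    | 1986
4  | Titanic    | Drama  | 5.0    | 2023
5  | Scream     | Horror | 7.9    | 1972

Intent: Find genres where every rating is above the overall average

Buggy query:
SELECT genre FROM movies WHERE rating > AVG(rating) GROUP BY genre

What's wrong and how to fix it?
Bug: WHERE evaluates per row before aggregation, so AVG() is unavailable

Fix: Use a subquery for AVG and a HAVING MIN(...) filter so the condition holds for every row in the group

Corrected query:
SELECT genre FROM movies GROUP BY genre HAVING MIN(rating) > (SELECT AVG(rating) FROM movies)

Result:
genre 
------
Horror
Sci-Fi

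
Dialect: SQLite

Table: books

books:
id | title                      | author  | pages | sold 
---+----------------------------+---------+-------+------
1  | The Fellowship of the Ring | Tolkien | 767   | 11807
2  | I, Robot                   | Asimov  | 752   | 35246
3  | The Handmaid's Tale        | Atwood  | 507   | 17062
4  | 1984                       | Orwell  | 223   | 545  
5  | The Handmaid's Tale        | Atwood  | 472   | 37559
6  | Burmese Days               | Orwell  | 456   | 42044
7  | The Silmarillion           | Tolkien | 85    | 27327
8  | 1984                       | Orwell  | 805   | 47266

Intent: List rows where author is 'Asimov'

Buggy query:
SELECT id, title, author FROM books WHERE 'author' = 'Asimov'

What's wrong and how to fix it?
Bug: Single quotes denote string literals in SQL; the column name is being compared as a constant string

Fix: Reference the column as author without single quotes

Corrected query:
SELECT id, title, author FROM books WHERE author = 'Asimov'

Result:
id | title    | author
---+----------+-------
2  | I, Robot | Asimov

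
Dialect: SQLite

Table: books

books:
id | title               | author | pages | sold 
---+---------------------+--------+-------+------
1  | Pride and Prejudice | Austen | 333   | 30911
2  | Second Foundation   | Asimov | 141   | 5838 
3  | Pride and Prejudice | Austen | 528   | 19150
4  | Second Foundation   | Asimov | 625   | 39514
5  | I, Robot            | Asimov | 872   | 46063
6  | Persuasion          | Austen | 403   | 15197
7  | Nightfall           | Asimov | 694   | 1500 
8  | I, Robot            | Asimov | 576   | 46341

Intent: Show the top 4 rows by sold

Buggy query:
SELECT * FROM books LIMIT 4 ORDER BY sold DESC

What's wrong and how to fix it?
Bug: LIMIT must come after ORDER BY

Fix: Sort with ORDER BY, then apply LIMIT

Corrected query:
SELECT * FROM books ORDER BY sold DESC LIMIT 4

Result:
id | title               | author | pages | sold 
---+---------------------+--------+-------+------
8  | I, Robot            | Asimov | 576   | 46341
5  | I, Robot            | Asimov | 872   | 46063
4  | Second Foundation   | Asimov | 625   | 39514
1  | Pride and Prejudice | Austen | 333   | 30911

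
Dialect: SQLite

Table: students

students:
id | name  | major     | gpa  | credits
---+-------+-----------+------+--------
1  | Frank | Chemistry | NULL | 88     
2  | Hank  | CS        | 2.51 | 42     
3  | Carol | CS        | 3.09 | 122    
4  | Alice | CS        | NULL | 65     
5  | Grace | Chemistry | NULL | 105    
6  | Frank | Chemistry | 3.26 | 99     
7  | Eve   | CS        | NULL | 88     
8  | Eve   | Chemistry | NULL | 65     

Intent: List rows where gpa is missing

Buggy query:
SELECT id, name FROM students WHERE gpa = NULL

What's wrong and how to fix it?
Bug: '= NULL' is always unknown in SQL three-valued logic, so no rows match

Fix: Use IS NULL to test for NULL

Corrected query:
SELECT id, name FROM students WHERE gpa IS NULL

Result:
id | name 
---+------
1  | Frank
4  | Alice
5  | Grace
7  | Eve  
8  | Eve  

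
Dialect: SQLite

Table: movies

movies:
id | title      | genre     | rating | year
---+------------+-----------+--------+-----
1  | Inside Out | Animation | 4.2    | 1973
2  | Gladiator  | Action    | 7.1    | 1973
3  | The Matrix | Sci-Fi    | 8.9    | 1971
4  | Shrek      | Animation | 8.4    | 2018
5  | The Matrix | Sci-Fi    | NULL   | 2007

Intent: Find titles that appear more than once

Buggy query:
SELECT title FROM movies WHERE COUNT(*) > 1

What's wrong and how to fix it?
Bug: COUNT(*) is an aggregate and cannot be used in WHERE

Fix: Group first, then use HAVING for the count condition

Corrected query:
SELECT title FROM movies GROUP BY title HAVING COUNT(*) > 1

Result:
title     
----------
The Matrix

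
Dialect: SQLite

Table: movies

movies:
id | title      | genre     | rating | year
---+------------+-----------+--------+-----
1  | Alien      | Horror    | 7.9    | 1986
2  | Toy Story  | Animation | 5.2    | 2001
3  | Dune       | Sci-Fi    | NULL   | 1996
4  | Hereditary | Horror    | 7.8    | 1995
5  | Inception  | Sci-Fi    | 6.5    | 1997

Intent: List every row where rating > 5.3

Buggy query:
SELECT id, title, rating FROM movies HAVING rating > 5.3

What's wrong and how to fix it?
Bug: HAVING filters the output of aggregation, but this query has no GROUP BY and no aggregate functions, so SQLite rejects it (HAVING clause on a non-aggregate query); the condition here is per row

Fix: Replace HAVING with WHERE since the condition applies to individual rows

Corrected query:
SELECT id, title, rating FROM movies WHERE rating > 5.3

Result:
id | title      | rating
---+------------+-------
1  | Alien      | 7.9   
4  | Hereditary | 7.8   
5  | Inception  | 6.5   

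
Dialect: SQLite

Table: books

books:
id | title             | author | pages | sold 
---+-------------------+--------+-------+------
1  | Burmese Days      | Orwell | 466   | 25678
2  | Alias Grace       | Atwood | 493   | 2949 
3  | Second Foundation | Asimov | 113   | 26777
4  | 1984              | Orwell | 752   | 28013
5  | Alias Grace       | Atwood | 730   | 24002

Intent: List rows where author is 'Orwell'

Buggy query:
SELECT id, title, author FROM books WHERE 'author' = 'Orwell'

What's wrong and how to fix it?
Bug: Single quotes denote string literals in SQL; the column name is being compared as a constant string

Fix: Remove the quotes around the column name (or use double quotes for an identifier)

Corrected query:
SELECT id, title, author FROM books WHERE author = 'Orwell'

Result:
id | title        | author
---+--------------+-------
1  | Burmese Days | Orwell
4  | 1984         | Orwell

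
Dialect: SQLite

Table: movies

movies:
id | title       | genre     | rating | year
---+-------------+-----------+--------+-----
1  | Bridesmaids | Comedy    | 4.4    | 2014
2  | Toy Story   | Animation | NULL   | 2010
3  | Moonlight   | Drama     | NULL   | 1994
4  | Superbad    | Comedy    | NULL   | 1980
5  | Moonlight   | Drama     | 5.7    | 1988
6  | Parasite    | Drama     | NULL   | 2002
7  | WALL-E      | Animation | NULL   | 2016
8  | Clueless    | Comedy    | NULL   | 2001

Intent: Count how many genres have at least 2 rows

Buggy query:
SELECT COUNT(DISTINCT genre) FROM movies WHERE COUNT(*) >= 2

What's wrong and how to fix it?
Bug: WHERE filters individual rows, not groups, so a group-level COUNT is invalid there

Fix: Group first with HAVING COUNT(*) >= 2, then COUNT the resulting groups

Corrected query:
SELECT COUNT(*) FROM (SELECT genre FROM movies GROUP BY genre HAVING COUNT(*) >= 2)

Result:
COUNT(*)
--------
3       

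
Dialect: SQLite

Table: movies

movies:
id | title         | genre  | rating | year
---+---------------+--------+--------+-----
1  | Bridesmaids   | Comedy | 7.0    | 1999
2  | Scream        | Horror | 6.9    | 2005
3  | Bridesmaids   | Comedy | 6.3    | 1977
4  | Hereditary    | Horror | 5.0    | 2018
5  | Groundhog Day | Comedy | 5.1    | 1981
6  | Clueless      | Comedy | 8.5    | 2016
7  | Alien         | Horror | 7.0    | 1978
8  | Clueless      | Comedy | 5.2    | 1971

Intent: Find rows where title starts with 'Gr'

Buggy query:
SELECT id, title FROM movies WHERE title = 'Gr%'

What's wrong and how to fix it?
Bug: Wildcards only work with LIKE; '=' treats '%' as a literal character

Fix: Replace '=' with LIKE so 'Gr%' is treated as a pattern

Corrected query:
SELECT id, title FROM movies WHERE title LIKE 'Gr%'

Result:
id | title        
---+--------------
5  | Groundhog Day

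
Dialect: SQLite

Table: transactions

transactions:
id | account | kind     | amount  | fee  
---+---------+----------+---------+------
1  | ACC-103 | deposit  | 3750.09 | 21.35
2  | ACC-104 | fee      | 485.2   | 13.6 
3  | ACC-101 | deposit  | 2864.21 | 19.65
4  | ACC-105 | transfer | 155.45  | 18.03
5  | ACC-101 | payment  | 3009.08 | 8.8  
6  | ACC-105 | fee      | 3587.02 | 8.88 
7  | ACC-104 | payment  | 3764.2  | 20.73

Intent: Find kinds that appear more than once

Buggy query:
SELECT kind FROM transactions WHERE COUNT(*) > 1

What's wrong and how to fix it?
Bug: WHERE can't reference COUNT(*); aggregates are computed after WHERE

Fix: Group first, then use HAVING for the count condition

Corrected query:
SELECT kind FROM transactions GROUP BY kind HAVING COUNT(*) > 1

Result:
kind   
-------
deposit
fee    
payment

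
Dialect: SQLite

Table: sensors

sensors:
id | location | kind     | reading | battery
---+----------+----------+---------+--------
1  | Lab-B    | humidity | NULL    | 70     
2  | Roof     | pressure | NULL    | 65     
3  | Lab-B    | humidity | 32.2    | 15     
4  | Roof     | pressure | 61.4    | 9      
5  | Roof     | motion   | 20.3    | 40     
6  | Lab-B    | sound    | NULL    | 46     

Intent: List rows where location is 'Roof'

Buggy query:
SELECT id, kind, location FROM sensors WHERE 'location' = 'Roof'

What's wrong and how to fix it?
Bug: 'location' in single quotes is a string literal, not the column; the comparison is literal-vs-literal and never true

Fix: Reference the column as location without single quotes

Corrected query:
SELECT id, kind, location FROM sensors WHERE location = 'Roof'

Result:
id | kind     | location
---+----------+---------
2  | pressure | Roof    
4  | pressure | Roof    
5  | motion   | Roof    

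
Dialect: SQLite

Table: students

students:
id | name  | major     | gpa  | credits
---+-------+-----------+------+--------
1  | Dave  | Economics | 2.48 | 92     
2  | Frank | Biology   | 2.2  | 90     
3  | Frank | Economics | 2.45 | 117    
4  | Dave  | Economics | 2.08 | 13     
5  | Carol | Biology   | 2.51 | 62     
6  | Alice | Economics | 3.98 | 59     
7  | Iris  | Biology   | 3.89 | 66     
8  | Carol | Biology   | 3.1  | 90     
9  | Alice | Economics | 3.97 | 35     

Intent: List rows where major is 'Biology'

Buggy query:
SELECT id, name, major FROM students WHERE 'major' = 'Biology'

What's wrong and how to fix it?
Bug: Single quotes denote string literals in SQL; the column name is being compared as a constant string

Fix: Remove the quotes around the column name (or use double quotes for an identifier)

Corrected query:
SELECT id, name, major FROM students WHERE major = 'Biology'

Result:
id | name  | major  
---+-------+--------
2  | Frank | Biology
5  | Carol | Biology
7  | Iris  | Biology
8  | Carol | Biology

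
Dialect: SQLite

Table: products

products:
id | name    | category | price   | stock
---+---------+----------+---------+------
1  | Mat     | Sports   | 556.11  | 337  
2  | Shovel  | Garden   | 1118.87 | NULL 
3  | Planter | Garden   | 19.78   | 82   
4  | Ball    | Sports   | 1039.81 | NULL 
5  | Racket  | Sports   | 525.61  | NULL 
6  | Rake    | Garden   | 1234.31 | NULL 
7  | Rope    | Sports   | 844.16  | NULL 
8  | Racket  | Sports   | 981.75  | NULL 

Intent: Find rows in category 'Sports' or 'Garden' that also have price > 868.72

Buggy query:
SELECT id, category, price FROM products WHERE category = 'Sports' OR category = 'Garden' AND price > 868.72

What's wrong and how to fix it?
Bug: Without parentheses, AND is evaluated before OR, so the price filter only applies to the 'Garden' branch

Fix: Group the OR with parentheses (or use IN), then AND the threshold

Corrected query:
SELECT id, category, price FROM products WHERE (category = 'Sports' OR category = 'Garden') AND price > 868.72

Result:
id | category | price  
---+----------+--------
2  | Garden   | 1118.87
4  | Sports   | 1039.81
6  | Garden   | 1234.31
8  | Sports   | 981.75 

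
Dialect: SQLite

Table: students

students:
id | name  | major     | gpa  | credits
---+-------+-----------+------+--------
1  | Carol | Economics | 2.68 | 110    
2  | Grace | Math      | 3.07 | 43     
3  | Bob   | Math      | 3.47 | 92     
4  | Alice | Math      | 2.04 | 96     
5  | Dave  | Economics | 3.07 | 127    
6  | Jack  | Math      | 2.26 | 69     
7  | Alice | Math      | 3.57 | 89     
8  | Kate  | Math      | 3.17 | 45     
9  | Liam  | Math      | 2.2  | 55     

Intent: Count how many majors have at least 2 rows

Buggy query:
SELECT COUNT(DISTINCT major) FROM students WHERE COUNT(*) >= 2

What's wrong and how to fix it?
Bug: WHERE filters individual rows, not groups, so a group-level COUNT is invalid there

Fix: Use a subquery that GROUPs and filters with HAVING, then count its rows

Corrected query:
SELECT COUNT(*) FROM (SELECT major FROM students GROUP BY major HAVING COUNT(*) >= 2)

Result:
COUNT(*)
--------
2       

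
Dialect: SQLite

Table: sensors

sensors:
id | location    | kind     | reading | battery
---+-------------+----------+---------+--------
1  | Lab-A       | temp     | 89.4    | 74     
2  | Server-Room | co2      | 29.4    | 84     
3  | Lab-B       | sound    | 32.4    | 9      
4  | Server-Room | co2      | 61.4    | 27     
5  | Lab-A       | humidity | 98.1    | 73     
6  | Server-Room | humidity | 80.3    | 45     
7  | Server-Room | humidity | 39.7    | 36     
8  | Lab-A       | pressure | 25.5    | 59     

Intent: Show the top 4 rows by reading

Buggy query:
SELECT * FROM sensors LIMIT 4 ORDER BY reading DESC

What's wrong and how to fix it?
Bug: ORDER BY cannot follow LIMIT; LIMIT is the final clause

Fix: Swap the clauses: ORDER BY first, then LIMIT

Corrected query:
SELECT * FROM sensors ORDER BY reading DESC LIMIT 4

Result:
id | location    | kind     | reading | battery
---+-------------+----------+---------+--------
5  | Lab-A       | humidity | 98.1    | 73     
1  | Lab-A       | temp     | 89.4    | 74     
6  | Server-Room | humidity | 80.3    | 45     
4  | Server-Room | co2      | 61.4    | 27     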